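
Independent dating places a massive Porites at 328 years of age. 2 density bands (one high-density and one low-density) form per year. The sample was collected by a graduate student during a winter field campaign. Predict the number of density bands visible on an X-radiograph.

Expected density bands: 328 × 2 = 656.
So 656 density bands should be present.

656 density bands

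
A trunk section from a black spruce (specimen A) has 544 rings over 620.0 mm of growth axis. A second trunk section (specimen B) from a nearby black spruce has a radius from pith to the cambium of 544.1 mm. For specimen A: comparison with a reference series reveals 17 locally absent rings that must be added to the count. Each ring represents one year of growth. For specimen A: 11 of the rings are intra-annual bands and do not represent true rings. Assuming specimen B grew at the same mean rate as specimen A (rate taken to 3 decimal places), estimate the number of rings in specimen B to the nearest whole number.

483 rings

Specimen A: correcting the raw count gives 544 − 11 + 17 = 550 true rings.
A: Mean rate = 620.0 mm / 550 years ≈ 1.127 mm/yr.
B spans 544.1 / 1.127 = 482.79 years ≈ 483 rings.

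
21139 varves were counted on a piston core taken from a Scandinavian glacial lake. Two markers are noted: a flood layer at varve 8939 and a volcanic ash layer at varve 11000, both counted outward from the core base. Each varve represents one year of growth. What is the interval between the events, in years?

2061 yr

The two markers are separated by 11000 − 8939 = 2061 varves.
One varve per year makes the interval 2061 years.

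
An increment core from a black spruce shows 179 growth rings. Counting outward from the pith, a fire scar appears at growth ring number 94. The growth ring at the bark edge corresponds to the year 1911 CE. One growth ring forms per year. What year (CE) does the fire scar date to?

Between growth ring 94 and the bark edge there are 179 − 94 = 85 growth rings.
1911 − 85 = 1826 CE.

1826 CE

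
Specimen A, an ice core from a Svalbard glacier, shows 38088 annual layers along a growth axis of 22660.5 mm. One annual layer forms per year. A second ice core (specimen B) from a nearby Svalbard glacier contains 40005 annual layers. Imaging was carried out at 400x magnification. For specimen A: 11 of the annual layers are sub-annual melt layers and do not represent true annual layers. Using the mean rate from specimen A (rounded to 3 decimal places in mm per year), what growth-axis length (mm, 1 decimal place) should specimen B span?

23803.0 mm

Specimen A: true annual layer count = 38088 − 11 = 38077.
A: 22660.5 mm over 38077 years gives 22660.5 / 38077 ≈ 0.595 mm/year.
For B, 0.595 mm/year × 40005 years = 23803.0 mm.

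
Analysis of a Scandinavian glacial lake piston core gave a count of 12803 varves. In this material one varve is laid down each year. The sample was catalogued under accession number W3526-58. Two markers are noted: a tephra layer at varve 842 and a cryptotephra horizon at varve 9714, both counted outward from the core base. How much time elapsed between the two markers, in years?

8872 yr

Separation: 9714 − 842 = 8872 varves.
At one varve per year, 8872 years elapsed between them.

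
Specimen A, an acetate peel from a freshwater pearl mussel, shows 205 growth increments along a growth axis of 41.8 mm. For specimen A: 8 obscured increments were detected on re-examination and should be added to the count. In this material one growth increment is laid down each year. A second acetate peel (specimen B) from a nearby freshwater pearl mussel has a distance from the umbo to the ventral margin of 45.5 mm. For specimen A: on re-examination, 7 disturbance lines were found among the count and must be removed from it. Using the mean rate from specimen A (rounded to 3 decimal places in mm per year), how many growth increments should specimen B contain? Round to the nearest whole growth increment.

Specimen A: true growth increment count = 205 − 7 + 8 = 206.
A: 41.8 mm over 206 years gives 41.8 / 206 ≈ 0.203 mm/yr.
For B, 45.5 / 0.203 = 224.14 years ≈ 224 growth increments.

224 growth increments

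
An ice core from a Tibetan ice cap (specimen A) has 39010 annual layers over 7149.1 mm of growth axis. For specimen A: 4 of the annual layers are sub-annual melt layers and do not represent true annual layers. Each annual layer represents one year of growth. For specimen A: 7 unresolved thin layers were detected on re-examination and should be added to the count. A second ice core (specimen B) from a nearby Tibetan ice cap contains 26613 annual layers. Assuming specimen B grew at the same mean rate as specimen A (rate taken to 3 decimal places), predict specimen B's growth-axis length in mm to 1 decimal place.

Specimen A: true annual layer count = 39010 − 4 + 7 = 39013.
A: 7149.1 mm over 39013 years gives 7149.1 / 39013 ≈ 0.183 mm/year.
For B, 0.183 mm/year × 26613 years = 4870.2 mm.

4870.2 mm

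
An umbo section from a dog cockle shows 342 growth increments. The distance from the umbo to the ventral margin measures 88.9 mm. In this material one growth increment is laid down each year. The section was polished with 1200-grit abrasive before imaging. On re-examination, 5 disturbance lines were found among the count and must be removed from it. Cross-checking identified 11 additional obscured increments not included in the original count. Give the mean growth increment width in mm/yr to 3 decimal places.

After corrections the count is 342 − 5 + 11 = 348 growth increments.
Extension rate ≈ 88.9 / 348 = 0.255 mm/yr.

0.255 mm/yr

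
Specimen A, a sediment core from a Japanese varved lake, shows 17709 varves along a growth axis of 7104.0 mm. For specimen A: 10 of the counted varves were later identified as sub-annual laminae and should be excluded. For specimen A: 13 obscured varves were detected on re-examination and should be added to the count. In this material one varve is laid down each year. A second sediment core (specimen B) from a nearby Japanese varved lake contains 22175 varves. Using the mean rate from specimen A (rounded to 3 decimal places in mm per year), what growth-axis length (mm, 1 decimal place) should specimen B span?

8892.2 mm

Specimen A: adjusted count: 17709 − 10 + 13 = 17712 varves.
A: 7104.0 mm over 17712 years gives 7104.0 / 17712 ≈ 0.401 mm/yr.
Length of B = 0.401 × 22175 = 8892.2 mm.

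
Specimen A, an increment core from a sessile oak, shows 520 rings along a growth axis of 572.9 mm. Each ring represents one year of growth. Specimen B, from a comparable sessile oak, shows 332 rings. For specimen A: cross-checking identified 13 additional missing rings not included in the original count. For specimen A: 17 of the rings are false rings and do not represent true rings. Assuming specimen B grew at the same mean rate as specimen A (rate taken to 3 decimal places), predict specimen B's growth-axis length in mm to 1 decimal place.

368.5 mm

Specimen A: adjusted count: 520 − 17 + 13 = 516 rings.
A: 572.9 mm over 516 years gives 572.9 / 516 ≈ 1.110 mm per year.
For B, 1.110 mm/year × 332 years = 368.5 mm.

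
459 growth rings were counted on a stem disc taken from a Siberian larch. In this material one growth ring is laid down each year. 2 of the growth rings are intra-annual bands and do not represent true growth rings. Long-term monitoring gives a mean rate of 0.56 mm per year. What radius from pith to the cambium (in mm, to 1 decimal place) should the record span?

Correcting the raw count gives 459 − 2 = 457 true growth rings.
457 years at 0.56 mm/year gives 0.56 × 457 = 255.9 mm.

255.9 mm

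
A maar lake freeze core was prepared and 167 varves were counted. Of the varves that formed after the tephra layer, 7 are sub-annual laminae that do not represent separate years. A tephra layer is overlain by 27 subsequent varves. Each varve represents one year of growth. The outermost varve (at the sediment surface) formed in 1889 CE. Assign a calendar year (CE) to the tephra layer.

27 varves formed after the tephra layer.
Removing the 7 false varves leaves 27 − 7 = 20 true varves beyond the tephra layer.
1889 − 20 = 1869 CE.

1869 CE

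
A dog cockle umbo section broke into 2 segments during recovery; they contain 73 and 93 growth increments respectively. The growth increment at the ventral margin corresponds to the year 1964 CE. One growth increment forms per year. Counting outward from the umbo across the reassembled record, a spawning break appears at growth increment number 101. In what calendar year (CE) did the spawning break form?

Total growth increments = 73 + 93 = 166.
166 − 101 = 65 growth increments lie beyond the spawning break toward the ventral margin.
Counting back 65 years from 1964 CE places the spawning break in 1964 − 65 = 1899 CE.

1899 CE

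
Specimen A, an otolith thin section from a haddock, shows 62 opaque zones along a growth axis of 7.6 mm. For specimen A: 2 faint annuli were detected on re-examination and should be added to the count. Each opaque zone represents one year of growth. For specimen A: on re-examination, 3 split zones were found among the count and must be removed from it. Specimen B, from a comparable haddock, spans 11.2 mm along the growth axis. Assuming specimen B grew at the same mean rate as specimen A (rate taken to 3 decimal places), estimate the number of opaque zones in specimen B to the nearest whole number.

Specimen A: after corrections the count is 62 − 3 + 2 = 61 opaque zones.
A: Extension rate ≈ 7.6 / 61 = 0.125 mm per year.
B spans 11.2 / 0.125 = 89.60 years ≈ 90 opaque zones.

90 opaque zones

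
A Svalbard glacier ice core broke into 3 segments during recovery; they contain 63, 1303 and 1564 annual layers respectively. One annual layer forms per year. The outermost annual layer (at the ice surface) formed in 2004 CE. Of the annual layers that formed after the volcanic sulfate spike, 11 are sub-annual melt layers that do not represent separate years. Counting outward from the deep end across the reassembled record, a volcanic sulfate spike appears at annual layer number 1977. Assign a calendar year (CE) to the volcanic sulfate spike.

1062 CE

Total annual layers = 63 + 1303 + 1564 = 2930.
Between annual layer 1977 and the ice surface there are 2930 − 1977 = 953 annual layers.
953 − 11 false = 942 true annual layers after the volcanic sulfate spike.
2004 − 942 = 1062 CE.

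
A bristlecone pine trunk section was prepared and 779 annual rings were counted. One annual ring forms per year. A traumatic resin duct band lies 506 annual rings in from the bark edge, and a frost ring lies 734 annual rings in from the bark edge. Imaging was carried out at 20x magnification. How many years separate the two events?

228 years

734 − 506 = 228 annual rings lie between the two events.
At one annual ring per year, 228 years elapsed between them.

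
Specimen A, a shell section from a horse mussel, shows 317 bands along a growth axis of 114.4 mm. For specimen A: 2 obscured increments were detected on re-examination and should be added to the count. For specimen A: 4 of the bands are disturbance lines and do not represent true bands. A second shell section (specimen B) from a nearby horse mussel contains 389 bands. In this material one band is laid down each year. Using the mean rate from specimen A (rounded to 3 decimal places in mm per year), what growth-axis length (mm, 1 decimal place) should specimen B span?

141.2 mm

Specimen A: adjusted count: 317 − 4 + 2 = 315 bands.
A: Mean rate = 114.4 mm / 315 years ≈ 0.363 mm/yr.
For B, 0.363 mm/year × 389 years = 141.2 mm.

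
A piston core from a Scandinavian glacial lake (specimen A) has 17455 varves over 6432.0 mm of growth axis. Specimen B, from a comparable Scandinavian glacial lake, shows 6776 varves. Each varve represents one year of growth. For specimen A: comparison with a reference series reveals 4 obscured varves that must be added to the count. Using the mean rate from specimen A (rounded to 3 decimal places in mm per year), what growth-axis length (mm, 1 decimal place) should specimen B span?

2493.6 mm

Specimen A: adjusted count: 17455 + 4 = 17459 varves.
A: Extension rate ≈ 6432.0 / 17459 = 0.368 mm per year.
Length of B = 0.368 × 6776 = 2493.6 mm.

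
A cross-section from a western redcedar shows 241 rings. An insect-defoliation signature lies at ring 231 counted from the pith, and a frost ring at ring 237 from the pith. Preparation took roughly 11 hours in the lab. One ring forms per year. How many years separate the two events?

237 − 231 = 6 rings lie between the two events.
That is 6 years at one ring per year.

6 yr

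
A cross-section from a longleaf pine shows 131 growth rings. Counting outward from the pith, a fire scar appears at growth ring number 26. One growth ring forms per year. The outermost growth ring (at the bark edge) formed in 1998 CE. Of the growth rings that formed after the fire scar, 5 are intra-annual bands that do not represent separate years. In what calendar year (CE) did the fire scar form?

131 − 26 = 105 growth rings lie beyond the fire scar toward the bark edge.
105 − 5 false = 100 true growth rings after the fire scar.
1998 − 100 = 1898 CE.

1898 CE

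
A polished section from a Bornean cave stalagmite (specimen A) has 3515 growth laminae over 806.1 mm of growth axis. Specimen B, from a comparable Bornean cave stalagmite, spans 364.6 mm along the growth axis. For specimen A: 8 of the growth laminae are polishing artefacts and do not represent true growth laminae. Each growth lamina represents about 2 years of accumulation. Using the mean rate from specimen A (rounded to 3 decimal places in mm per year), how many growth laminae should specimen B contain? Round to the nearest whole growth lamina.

1585 growth laminae

Specimen A: true growth lamina count = 3515 − 8 = 3507.
Specimen A: multiplying by 2 years per growth lamina: 3507 × 2 = 7014 years.
A: 806.1 mm over 7014 years gives 806.1 / 7014 ≈ 0.115 mm/year.
B spans 364.6 / 0.115 = 3170.43 years; at 2 years per growth lamina that is 3170.43 / 2 ≈ 1585 growth laminae.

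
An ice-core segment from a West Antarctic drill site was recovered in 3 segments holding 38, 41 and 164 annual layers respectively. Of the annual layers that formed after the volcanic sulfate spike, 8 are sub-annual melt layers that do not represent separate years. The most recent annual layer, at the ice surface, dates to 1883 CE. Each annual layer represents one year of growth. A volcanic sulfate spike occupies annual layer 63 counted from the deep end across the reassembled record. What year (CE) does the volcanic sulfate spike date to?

1711 CE

Total annual layers = 38 + 41 + 164 = 243.
The volcanic sulfate spike sits at annual layer 63 from the deep end, so 243 − 63 = 180 annual layers formed after it.
Excluding 8 false annual layers: 180 − 8 = 172.
Counting back 172 years from 1883 CE places the volcanic sulfate spike in 1883 − 172 = 1711 CE.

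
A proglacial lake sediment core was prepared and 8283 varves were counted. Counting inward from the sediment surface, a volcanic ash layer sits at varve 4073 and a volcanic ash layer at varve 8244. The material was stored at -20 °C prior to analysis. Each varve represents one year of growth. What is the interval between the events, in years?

4171 yr

The two markers are separated by 8244 − 4073 = 4171 varves.
At one varve per year, 4171 years elapsed between them.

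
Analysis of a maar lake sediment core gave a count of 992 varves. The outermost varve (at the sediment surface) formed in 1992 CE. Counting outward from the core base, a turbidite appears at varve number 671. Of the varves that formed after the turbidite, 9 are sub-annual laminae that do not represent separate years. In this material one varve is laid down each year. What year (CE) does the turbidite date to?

1680 CE

992 − 671 = 321 varves lie beyond the turbidite toward the sediment surface.
321 − 9 false = 312 true varves after the turbidite.
The varve at the sediment surface is 1992 CE, so the turbidite dates to 1992 − 312 = 1680 CE.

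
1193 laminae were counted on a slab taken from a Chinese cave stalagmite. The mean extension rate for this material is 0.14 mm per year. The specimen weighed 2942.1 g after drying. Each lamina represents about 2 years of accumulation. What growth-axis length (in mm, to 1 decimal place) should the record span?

334.0 mm

1193 laminae at 2 years each span 1193 × 2 = 2386 years.
Predicted length = 0.14 mm/year × 2386 years = 334.0 mm.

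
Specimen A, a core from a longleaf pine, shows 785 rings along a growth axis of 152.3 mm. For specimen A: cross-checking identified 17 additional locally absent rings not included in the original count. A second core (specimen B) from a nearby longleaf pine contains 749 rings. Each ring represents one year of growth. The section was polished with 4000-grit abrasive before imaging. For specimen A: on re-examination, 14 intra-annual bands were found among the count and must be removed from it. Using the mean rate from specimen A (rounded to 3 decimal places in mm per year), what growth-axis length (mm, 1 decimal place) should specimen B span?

144.6 mm

Specimen A: after corrections the count is 785 − 14 + 17 = 788 rings.
A: Extension rate ≈ 152.3 / 788 = 0.193 mm/yr.
B's length ≈ 0.193 × 749 = 144.6 mm.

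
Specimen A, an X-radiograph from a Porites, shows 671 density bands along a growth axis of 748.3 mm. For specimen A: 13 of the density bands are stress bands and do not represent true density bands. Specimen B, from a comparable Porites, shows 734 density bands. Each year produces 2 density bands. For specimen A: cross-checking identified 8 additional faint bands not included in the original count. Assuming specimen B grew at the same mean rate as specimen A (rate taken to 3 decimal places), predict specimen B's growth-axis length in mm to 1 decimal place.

Specimen A: after corrections the count is 671 − 13 + 8 = 666 density bands.
Specimen A: with 2 density bands per year, 666 / 2 = 333 years.
A: Extension rate ≈ 748.3 / 333 = 2.247 mm/year.
Specimen B: dividing by 2 density bands per year: 734 / 2 = 367 years. B's length ≈ 2.247 × 367 = 824.6 mm.

824.6 mm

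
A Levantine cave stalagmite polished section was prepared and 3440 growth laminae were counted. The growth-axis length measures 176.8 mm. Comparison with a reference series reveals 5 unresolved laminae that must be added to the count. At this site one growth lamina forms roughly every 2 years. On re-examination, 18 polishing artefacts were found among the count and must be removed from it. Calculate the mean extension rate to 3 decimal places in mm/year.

0.026 mm/year

Adjusted count: 3440 − 18 + 5 = 3427 growth laminae.
3427 growth laminae at 2 years each span 3427 × 2 = 6854 years.
176.8 mm over 6854 years gives 176.8 / 6854 ≈ 0.026 mm/year.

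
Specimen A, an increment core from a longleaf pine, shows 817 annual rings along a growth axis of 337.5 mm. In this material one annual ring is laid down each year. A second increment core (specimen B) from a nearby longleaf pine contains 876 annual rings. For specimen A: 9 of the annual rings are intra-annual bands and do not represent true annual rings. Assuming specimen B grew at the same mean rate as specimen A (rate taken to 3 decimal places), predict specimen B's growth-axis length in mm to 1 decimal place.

Specimen A: adjusted count: 817 − 9 = 808 annual rings.
A: Extension rate ≈ 337.5 / 808 = 0.418 mm/yr.
For B, 0.418 mm/year × 876 years = 366.2 mm.

366.2 mm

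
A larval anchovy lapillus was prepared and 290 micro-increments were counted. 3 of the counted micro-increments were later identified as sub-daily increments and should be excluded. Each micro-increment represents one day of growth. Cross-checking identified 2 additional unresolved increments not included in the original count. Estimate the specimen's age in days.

289 d

Correcting the raw count gives 290 − 3 + 2 = 289 true micro-increments.
One micro-increment per day makes the duration 289 days.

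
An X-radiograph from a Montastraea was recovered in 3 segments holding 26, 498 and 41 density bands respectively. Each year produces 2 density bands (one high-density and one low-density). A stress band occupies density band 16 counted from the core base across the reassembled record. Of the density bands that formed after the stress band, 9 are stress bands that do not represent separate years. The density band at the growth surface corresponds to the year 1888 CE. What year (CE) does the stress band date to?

Total density bands = 26 + 498 + 41 = 565.
565 − 16 = 549 density bands lie beyond the stress band toward the growth surface.
549 − 9 false = 540 true density bands after the stress band.
540 density bands at 2 per year is 540 / 2 = 270 years.
The density band at the growth surface is 1888 CE, so the stress band dates to 1888 − 270 = 1618 CE.

1618 CE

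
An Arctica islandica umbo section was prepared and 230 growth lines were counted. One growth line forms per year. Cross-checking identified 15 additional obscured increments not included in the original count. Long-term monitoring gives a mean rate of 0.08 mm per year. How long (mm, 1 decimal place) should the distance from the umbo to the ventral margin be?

Correcting the raw count gives 230 + 15 = 245 true growth lines.
Length ≈ 0.08 × 245 = 19.6 mm.

19.6 mm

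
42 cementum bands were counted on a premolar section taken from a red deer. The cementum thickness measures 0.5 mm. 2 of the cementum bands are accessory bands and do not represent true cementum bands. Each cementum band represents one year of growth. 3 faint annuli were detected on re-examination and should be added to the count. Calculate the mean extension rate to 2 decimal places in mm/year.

Correcting the raw count gives 42 − 2 + 3 = 43 true cementum bands.
0.5 mm over 43 years gives 0.5 / 43 ≈ 0.01 mm/year.

0.01 mm/year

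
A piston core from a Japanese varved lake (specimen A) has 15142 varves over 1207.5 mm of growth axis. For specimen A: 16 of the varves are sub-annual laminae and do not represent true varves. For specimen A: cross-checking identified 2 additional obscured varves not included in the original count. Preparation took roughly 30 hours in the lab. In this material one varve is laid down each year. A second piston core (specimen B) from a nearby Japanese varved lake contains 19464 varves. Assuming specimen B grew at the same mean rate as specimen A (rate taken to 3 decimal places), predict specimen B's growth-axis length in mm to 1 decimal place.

Specimen A: true varve count = 15142 − 16 + 2 = 15128.
A: Mean rate = 1207.5 mm / 15128 years ≈ 0.080 mm per year.
B's length ≈ 0.080 × 19464 = 1557.1 mm.

1557.1 mm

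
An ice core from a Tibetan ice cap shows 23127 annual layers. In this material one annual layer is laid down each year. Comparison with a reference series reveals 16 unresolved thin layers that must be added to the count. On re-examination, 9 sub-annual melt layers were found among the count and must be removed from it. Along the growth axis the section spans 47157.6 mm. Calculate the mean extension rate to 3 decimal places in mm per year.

2.038 mm per year

Correcting the raw count gives 23127 − 9 + 16 = 23134 true annual layers.
47157.6 mm over 23134 years gives 47157.6 / 23134 ≈ 2.038 mm per year.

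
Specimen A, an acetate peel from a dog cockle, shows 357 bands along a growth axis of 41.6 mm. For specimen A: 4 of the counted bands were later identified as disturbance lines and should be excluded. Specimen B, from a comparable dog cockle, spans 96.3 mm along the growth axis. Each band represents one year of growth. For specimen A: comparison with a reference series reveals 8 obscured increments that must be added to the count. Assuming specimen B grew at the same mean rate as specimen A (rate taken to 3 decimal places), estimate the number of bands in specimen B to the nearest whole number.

Specimen A: adjusted count: 357 − 4 + 8 = 361 bands.
A: Extension rate ≈ 41.6 / 361 = 0.115 mm/year.
For B, 96.3 / 0.115 = 837.39 years ≈ 837 bands.

837 bands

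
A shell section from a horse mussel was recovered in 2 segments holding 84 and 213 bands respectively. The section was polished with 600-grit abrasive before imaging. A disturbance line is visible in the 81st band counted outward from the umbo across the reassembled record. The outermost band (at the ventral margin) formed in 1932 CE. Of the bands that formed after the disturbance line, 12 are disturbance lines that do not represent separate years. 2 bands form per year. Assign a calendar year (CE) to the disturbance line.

Total bands = 84 + 213 = 297.
297 − 81 = 216 bands lie beyond the disturbance line toward the ventral margin.
Removing the 12 false bands leaves 216 − 12 = 204 true bands beyond the disturbance line.
204 bands at 2 per year is 204 / 2 = 102 years.
The band at the ventral margin is 1932 CE, so the disturbance line dates to 1932 − 102 = 1830 CE.

1830 CE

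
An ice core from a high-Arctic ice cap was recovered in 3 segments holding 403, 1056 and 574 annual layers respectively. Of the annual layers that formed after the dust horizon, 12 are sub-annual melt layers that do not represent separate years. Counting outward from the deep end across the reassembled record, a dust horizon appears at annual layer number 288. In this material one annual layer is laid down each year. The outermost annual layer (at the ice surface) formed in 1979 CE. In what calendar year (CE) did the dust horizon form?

246 CE

Total annual layers = 403 + 1056 + 574 = 2033.
Between annual layer 288 and the ice surface there are 2033 − 288 = 1745 annual layers.
Excluding 12 false annual layers: 1745 − 12 = 1733.
The annual layer at the ice surface is 1979 CE, so the dust horizon dates to 1979 − 1733 = 246 CE.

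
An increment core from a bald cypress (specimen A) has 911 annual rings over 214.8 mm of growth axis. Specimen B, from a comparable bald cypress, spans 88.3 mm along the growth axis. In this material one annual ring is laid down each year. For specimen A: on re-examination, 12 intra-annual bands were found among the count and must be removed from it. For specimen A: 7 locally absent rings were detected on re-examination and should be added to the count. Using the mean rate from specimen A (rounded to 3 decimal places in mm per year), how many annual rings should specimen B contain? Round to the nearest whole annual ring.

Specimen A: correcting the raw count gives 911 − 12 + 7 = 906 true annual rings.
A: 214.8 mm over 906 years gives 214.8 / 906 ≈ 0.237 mm/year.
For B, 88.3 / 0.237 = 372.57 years ≈ 373 annual rings.

373 annual rings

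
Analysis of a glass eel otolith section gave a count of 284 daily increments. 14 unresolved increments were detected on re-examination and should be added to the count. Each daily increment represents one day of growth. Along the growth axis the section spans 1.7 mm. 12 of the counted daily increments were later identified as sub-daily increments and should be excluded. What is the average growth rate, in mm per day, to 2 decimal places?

0.01 mm per day

True daily increment count = 284 − 12 + 14 = 286.
1.7 mm over 286 days gives 1.7 / 286 ≈ 0.01 mm per day.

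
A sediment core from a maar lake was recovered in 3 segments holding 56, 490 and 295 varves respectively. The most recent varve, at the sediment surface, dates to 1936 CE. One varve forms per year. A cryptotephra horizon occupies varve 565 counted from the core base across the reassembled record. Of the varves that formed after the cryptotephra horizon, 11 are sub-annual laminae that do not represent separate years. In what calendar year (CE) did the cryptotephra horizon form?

1671 CE

Total varves = 56 + 490 + 295 = 841.
Between varve 565 and the sediment surface there are 841 − 565 = 276 varves.
Removing the 11 false varves leaves 276 − 11 = 265 true varves beyond the cryptotephra horizon.
The varve at the sediment surface is 1936 CE, so the cryptotephra horizon dates to 1936 − 265 = 1671 CE.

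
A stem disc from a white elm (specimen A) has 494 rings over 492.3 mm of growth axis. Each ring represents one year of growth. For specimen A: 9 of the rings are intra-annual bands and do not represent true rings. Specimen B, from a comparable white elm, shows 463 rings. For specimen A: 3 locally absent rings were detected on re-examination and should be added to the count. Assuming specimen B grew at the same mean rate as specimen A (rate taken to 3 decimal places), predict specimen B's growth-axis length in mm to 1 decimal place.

Specimen A: true ring count = 494 − 9 + 3 = 488.
A: Mean rate = 492.3 mm / 488 years ≈ 1.009 mm per year.
B's length ≈ 1.009 × 463 = 467.2 mm.

467.2 mm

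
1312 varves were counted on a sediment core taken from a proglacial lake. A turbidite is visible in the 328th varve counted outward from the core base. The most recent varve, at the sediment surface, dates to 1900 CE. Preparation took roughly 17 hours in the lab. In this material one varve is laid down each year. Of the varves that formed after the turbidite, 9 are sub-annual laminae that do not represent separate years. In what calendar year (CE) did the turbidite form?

925 CE

1312 − 328 = 984 varves lie beyond the turbidite toward the sediment surface.
Removing the 9 false varves leaves 984 − 9 = 975 true varves beyond the turbidite.
1900 − 975 = 925 CE.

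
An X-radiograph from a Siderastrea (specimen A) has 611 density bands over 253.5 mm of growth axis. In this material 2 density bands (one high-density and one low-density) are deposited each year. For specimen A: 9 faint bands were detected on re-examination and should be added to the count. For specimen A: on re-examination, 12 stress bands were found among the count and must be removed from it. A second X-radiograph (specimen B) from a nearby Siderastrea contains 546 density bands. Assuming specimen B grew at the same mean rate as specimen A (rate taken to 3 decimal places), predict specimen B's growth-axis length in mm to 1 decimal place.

227.7 mm

Specimen A: after corrections the count is 611 − 12 + 9 = 608 density bands.
Specimen A: dividing by 2 density bands per year: 608 / 2 = 304 years.
A: 253.5 mm over 304 years gives 253.5 / 304 ≈ 0.834 mm/year.
Specimen B: 546 density bands at 2 per year is 546 / 2 = 273 years. B's length ≈ 0.834 × 273 = 227.7 mm.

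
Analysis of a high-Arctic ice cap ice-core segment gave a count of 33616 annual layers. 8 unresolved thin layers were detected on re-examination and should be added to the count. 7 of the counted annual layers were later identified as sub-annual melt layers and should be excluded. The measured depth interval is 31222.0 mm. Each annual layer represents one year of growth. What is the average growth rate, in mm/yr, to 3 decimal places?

Correcting the raw count gives 33616 − 7 + 8 = 33617 true annual layers.
31222.0 mm over 33617 years gives 31222.0 / 33617 ≈ 0.929 mm/yr.

0.929 mm/yr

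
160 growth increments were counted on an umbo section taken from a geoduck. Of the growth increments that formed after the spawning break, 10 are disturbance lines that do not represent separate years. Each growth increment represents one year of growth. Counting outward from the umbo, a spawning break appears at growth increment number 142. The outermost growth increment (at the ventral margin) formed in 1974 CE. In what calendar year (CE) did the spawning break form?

1966 CE

Between growth increment 142 and the ventral margin there are 160 − 142 = 18 growth increments.
Removing the 10 false growth increments leaves 18 − 10 = 8 true growth increments beyond the spawning break.
1974 − 8 = 1966 CE.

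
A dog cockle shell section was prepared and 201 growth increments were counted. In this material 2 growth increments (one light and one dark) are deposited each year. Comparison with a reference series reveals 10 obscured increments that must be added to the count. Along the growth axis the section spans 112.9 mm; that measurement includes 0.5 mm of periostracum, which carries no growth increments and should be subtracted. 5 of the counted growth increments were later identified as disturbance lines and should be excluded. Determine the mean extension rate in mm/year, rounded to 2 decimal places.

Adjusted count: 201 − 5 + 10 = 206 growth increments.
Dividing by 2 growth increments per year: 206 / 2 = 103 years.
Net length = 112.9 − 0.5 = 112.4 mm.
Mean rate = 112.4 mm / 103 years ≈ 1.09 mm/year.

1.09 mm/year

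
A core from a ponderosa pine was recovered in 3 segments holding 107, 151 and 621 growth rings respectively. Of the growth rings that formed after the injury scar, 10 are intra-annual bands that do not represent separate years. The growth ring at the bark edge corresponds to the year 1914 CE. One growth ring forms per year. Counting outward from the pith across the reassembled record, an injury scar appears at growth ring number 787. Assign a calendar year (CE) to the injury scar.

1832 CE

Total growth rings = 107 + 151 + 621 = 879.
879 − 787 = 92 growth rings lie beyond the injury scar toward the bark edge.
92 − 10 false = 82 true growth rings after the injury scar.
1914 − 82 = 1832 CE.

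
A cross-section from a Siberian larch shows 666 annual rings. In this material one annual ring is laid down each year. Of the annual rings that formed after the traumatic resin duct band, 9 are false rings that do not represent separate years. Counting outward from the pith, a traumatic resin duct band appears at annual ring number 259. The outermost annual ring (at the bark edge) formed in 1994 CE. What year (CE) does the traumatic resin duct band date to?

The traumatic resin duct band sits at annual ring 259 from the pith, so 666 − 259 = 407 annual rings formed after it.
Excluding 9 false annual rings: 407 − 9 = 398.
1994 − 398 = 1596 CE.

1596 CE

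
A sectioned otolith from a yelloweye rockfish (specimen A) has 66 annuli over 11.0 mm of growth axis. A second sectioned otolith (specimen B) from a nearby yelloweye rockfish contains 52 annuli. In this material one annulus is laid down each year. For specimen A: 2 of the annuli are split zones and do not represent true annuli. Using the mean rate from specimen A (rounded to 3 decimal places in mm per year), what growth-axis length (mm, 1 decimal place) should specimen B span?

Specimen A: true annulus count = 66 − 2 = 64.
A: 11.0 mm over 64 years gives 11.0 / 64 ≈ 0.172 mm/yr.
B's length ≈ 0.172 × 52 = 8.9 mm.

8.9 mm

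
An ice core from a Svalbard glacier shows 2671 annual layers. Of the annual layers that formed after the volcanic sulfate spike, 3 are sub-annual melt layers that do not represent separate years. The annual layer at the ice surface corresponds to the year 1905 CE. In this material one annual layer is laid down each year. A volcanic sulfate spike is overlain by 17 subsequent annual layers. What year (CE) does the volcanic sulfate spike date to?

1891 CE

There are 17 annual layers younger than the volcanic sulfate spike.
Removing the 3 false annual layers leaves 17 − 3 = 14 true annual layers beyond the volcanic sulfate spike.
The annual layer at the ice surface is 1905 CE, so the volcanic sulfate spike dates to 1905 − 14 = 1891 CE.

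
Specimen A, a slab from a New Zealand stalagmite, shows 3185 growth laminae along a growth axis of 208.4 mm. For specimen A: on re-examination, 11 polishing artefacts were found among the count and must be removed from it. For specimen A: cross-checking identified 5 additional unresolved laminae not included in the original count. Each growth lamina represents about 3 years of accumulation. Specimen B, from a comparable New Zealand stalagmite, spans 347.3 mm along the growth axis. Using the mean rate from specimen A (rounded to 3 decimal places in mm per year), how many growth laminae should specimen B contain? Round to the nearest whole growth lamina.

Specimen A: adjusted count: 3185 − 11 + 5 = 3179 growth laminae.
Specimen A: at 3 years per growth lamina, 3179 × 3 = 9537 years.
A: 208.4 mm over 9537 years gives 208.4 / 9537 ≈ 0.022 mm/yr.
B spans 347.3 / 0.022 = 15786.36 years; at 3 years per growth lamina that is 15786.36 / 3 ≈ 5262 growth laminae.

5262 growth laminae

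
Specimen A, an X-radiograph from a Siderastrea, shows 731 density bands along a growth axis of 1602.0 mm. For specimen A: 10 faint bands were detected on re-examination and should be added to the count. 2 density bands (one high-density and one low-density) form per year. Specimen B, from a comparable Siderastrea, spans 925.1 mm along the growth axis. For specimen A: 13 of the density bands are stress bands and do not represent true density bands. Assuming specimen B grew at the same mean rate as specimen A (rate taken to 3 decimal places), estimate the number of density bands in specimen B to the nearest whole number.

Specimen A: adjusted count: 731 − 13 + 10 = 728 density bands.
Specimen A: dividing by 2 density bands per year: 728 / 2 = 364 years.
A: 1602.0 mm over 364 years gives 1602.0 / 364 ≈ 4.401 mm/year.
For B, 925.1 / 4.401 = 210.20 years; at 2 density bands per year that is 210.20 × 2 ≈ 420 density bands.

420 density bands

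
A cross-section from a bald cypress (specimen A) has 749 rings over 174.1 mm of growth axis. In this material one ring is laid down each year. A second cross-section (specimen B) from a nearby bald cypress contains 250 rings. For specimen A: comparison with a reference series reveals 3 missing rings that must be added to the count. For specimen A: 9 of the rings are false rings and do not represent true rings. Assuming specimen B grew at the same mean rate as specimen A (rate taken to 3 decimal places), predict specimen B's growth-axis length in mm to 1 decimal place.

58.5 mm

Specimen A: correcting the raw count gives 749 − 9 + 3 = 743 true rings.
A: Mean rate = 174.1 mm / 743 years ≈ 0.234 mm per year.
For B, 0.234 mm/year × 250 years = 58.5 mm.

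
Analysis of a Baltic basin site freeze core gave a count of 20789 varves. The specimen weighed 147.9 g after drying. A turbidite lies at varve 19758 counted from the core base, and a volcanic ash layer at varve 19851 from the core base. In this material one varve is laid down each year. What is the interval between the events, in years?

19851 − 19758 = 93 varves lie between the two events.
One varve per year makes the interval 93 years.

93 yr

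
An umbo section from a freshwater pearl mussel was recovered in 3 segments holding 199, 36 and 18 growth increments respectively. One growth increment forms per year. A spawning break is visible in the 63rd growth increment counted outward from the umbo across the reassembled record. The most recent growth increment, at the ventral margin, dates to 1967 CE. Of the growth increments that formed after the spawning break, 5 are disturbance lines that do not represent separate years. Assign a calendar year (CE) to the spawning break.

Total growth increments = 199 + 36 + 18 = 253.
The spawning break sits at growth increment 63 from the umbo, so 253 − 63 = 190 growth increments formed after it.
Excluding 5 false growth increments: 190 − 5 = 185.
The growth increment at the ventral margin is 1967 CE, so the spawning break dates to 1967 − 185 = 1782 CE.

1782 CE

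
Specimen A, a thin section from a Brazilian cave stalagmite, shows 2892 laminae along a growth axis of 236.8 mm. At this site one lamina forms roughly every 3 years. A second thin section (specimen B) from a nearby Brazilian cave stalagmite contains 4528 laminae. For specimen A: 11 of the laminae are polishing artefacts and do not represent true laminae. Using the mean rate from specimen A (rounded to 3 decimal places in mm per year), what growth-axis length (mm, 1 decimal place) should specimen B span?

366.8 mm

Specimen A: true lamina count = 2892 − 11 = 2881.
Specimen A: 2881 laminae at 3 years each span 2881 × 3 = 8643 years.
A: Extension rate ≈ 236.8 / 8643 = 0.027 mm/yr.
Specimen B: multiplying by 3 years per lamina: 4528 × 3 = 13584 years. For B, 0.027 mm/year × 13584 years = 366.8 mm.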